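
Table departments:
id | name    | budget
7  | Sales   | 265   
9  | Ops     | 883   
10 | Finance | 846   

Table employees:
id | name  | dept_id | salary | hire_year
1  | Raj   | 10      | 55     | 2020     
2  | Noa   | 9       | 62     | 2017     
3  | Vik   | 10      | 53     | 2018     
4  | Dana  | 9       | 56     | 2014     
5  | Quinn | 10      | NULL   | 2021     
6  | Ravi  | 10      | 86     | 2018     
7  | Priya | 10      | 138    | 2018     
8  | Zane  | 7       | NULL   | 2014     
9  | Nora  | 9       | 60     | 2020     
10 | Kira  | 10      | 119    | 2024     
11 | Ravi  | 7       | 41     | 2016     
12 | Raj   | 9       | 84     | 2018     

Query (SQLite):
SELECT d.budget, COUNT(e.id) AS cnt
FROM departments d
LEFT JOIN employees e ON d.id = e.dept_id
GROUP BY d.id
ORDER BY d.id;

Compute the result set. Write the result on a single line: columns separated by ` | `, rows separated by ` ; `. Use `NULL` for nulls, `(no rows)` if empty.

265 | 2 ; 883 | 4 ; 846 | 6

LEFT JOIN keeps every departments row; unmatched ones get NULL for employees columns.
Group by departments.id and compute COUNT(e.id). COUNT(col) of an all-NULL group is 0.
  7: ids {8, 11} → COUNT(e.id)=2
  9: ids {2, 4, 9, 12} → COUNT(e.id)=4
  10: ids {1, 3, 5, 6, 7, 10} → COUNT(e.id)=6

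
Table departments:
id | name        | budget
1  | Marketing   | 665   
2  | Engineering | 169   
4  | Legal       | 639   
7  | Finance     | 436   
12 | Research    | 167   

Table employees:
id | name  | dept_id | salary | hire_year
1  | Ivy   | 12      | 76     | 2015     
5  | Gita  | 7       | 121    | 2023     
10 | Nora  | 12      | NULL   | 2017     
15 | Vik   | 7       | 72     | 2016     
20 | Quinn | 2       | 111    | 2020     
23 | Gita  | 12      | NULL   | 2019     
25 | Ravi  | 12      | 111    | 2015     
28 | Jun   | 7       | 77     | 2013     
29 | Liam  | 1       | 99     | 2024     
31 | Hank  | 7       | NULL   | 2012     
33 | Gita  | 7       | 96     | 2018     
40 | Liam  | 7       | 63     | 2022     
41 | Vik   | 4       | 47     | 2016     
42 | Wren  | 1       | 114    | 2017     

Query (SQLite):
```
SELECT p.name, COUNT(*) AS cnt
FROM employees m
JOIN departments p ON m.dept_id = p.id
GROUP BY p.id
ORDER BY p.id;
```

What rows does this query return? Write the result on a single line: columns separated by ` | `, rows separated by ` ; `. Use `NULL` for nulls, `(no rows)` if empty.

Join each employees row to its departments via dept_id.
Group joined rows by departments.id; compute COUNT(*) per group.
  1: ids {29, 42} → COUNT(*)=2
  2: ids {20} → COUNT(*)=1
  4: ids {41} → COUNT(*)=1
  7: ids {5, 15, 28, 31, 33, 40} → COUNT(*)=6
  12: ids {1, 10, 23, 25} → COUNT(*)=4

Marketing | 2 ; Engineering | 1 ; Legal | 1 ; Finance | 6 ; Research | 4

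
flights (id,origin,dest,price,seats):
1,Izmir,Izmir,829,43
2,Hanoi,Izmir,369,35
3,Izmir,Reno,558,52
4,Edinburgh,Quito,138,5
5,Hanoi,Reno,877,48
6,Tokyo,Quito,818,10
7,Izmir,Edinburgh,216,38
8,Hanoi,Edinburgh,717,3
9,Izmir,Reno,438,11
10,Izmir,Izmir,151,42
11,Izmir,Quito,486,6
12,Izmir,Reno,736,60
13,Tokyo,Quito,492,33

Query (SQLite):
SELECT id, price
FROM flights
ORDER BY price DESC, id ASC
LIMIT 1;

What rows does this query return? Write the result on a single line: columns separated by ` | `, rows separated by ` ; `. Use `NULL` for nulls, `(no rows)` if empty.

5 | 877

Sort by price desc, tiebreak id asc: (877, id=5), (829, id=1), (818, id=6), (736, id=12) …. Take first 1.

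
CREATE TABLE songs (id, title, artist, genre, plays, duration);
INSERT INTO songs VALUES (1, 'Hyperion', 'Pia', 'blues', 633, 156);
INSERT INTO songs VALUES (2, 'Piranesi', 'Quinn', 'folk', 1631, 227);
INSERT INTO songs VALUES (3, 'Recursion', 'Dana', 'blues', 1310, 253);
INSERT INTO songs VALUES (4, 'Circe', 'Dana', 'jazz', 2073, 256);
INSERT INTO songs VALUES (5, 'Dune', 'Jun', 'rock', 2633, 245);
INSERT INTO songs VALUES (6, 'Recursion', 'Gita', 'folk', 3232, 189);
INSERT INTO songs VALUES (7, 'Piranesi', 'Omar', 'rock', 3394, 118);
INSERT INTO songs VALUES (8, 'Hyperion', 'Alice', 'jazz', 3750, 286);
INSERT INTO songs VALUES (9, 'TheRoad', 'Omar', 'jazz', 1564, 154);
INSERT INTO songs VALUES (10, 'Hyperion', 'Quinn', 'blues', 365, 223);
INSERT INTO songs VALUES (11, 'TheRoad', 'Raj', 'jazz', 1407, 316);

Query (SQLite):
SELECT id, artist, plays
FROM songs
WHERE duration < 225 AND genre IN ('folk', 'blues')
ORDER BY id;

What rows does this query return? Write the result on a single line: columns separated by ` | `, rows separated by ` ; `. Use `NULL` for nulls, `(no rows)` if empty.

1 | Pia | 633 ; 6 | Gita | 3232 ; 10 | Quinn | 365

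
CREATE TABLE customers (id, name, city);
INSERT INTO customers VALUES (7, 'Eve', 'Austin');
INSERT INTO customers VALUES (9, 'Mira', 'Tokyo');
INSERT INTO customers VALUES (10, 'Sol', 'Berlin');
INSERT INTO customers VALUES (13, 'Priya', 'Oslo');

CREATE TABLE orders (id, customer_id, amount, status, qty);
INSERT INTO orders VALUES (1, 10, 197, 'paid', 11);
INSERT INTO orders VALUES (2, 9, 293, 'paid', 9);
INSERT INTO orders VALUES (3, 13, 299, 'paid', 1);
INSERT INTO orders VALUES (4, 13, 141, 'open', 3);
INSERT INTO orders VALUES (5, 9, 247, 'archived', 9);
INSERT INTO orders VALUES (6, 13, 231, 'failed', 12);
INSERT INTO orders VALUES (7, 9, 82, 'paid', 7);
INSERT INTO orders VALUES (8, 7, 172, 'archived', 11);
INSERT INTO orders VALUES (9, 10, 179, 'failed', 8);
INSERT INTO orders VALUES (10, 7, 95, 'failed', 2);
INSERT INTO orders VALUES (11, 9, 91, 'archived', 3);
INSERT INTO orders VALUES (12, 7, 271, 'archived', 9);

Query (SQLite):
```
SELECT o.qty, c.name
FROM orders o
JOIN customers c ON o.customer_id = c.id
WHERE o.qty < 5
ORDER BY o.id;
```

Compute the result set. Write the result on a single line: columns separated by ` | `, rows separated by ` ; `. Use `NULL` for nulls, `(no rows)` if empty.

1 | Priya ; 3 | Priya ; 2 | Eve ; 3 | Mira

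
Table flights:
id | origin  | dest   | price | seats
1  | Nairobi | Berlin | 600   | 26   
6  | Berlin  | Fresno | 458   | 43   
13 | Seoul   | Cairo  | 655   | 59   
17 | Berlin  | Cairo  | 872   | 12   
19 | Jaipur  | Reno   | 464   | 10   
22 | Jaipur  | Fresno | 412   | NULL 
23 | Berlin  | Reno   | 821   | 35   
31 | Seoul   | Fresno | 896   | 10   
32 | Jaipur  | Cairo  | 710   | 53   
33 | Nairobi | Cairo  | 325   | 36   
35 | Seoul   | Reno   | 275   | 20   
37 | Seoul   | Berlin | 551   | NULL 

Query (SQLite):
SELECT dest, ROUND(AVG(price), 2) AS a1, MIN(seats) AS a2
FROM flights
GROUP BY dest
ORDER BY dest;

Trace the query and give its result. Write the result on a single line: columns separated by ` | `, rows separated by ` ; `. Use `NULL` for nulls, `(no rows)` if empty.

Berlin | 575.5 | 26 ; Cairo | 640.5 | 12 ; Fresno | 588.67 | 10 ; Reno | 520 | 10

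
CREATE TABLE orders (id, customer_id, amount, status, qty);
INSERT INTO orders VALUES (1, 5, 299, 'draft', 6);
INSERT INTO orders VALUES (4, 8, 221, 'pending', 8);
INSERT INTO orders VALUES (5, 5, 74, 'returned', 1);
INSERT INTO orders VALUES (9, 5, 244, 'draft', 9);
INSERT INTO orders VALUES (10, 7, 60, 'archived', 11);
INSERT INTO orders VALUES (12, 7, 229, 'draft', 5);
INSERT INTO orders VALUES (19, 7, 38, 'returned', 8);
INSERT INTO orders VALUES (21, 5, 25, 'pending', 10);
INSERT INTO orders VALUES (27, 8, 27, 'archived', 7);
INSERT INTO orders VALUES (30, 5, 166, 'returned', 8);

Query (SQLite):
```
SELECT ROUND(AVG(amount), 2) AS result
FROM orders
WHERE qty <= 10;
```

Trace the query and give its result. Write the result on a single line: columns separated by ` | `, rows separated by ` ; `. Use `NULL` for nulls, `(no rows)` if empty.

Rows where qty <= 10 → amount values: [299, 221, 74, 244, 229, 38, 25, 27, 166].
AVG = 1323 / 9 (rounded to 2 dp).

147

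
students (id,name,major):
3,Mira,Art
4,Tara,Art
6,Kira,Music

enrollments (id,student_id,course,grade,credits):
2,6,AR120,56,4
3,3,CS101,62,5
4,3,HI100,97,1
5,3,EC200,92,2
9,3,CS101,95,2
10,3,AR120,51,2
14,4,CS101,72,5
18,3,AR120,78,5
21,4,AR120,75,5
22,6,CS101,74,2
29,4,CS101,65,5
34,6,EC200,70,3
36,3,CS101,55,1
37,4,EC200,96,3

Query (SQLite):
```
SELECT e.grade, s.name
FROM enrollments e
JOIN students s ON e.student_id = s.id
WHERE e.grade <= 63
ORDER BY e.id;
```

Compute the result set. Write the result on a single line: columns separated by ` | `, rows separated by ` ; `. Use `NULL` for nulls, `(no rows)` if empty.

56 | Kira ; 62 | Mira ; 51 | Mira ; 55 | Mira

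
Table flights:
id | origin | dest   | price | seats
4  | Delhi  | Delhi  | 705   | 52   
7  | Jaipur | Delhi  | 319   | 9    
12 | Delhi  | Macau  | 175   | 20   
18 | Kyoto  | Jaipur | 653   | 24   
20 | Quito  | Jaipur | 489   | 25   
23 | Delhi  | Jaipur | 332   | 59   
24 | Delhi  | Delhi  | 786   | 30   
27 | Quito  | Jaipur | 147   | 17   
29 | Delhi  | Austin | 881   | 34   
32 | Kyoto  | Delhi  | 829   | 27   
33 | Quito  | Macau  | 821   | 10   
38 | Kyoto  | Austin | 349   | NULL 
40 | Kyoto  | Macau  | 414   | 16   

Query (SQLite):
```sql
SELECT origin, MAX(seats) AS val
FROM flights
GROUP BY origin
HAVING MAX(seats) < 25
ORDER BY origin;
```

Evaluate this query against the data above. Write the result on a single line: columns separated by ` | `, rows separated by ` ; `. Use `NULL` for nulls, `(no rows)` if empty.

Jaipur | 9

Partition flights by origin; compute MAX(seats) within each group.
HAVING: keep groups where MAX(seats) < 25.
  Delhi: ids {4, 12, 23, 24, 29} → MAX(seats)=59
  Jaipur: ids {7} → MAX(seats)=9
  Kyoto: ids {18, 32, 38, 40} → MAX(seats)=27
  Quito: ids {20, 27, 33} → MAX(seats)=25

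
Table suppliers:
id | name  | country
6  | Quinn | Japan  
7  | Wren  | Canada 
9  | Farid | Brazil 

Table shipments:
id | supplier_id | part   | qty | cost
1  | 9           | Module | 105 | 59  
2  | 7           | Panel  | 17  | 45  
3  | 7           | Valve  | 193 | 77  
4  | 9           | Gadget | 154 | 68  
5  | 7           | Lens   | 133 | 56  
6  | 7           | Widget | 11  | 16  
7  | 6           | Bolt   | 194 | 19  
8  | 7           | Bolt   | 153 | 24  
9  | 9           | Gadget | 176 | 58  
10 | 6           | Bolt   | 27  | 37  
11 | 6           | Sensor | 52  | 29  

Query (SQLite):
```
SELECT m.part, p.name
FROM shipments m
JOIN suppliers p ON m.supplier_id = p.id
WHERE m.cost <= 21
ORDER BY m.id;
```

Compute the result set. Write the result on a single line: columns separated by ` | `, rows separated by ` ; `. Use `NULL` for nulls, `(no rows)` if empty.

Widget | Wren ; Bolt | Quinn

Each shipments row matches the suppliers row where supplier_id = suppliers.id.
Then keep rows with m.cost <= 21.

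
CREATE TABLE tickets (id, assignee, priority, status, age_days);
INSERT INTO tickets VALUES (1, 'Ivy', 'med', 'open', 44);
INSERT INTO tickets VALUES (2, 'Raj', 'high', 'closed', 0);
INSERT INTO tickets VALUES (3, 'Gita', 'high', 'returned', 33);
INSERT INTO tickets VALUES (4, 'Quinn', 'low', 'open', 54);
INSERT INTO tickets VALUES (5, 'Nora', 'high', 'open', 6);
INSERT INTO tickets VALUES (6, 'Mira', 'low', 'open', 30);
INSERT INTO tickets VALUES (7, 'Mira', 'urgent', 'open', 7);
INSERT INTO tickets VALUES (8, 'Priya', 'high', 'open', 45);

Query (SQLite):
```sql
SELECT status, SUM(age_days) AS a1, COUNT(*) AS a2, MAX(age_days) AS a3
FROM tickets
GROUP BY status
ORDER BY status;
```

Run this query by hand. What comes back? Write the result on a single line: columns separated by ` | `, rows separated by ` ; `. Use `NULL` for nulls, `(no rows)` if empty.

closed | 0 | 1 | 0 ; open | 186 | 6 | 54 ; returned | 33 | 1 | 33

Group tickets by status.
Per group compute: SUM(age_days), COUNT(*), MAX(age_days).
  closed: ids {2} → SUM(age_days)=0, COUNT(*)=1, MAX(age_days)=0
  open: ids {1, 4, 5, 6, 7, 8} → SUM(age_days)=186, COUNT(*)=6, MAX(age_days)=54
  returned: ids {3} → SUM(age_days)=33, COUNT(*)=1, MAX(age_days)=33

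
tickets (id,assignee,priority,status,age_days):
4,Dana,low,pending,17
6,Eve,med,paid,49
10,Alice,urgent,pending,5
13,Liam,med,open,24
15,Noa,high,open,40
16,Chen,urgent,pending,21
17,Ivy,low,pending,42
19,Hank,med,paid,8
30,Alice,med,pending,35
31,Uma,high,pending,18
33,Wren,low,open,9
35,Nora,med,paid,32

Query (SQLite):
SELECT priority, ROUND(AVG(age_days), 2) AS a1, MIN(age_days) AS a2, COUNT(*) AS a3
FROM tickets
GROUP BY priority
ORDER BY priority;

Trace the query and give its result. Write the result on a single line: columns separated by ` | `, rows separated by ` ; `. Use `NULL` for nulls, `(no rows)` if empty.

Group tickets by priority.
Per group compute: ROUND(AVG(age_days), 2), MIN(age_days), COUNT(*).
  high: ids {15, 31} → ROUND(AVG(age_days), 2)=29, MIN(age_days)=18, COUNT(*)=2
  low: ids {4, 17, 33} → ROUND(AVG(age_days), 2)=22.67, MIN(age_days)=9, COUNT(*)=3
  med: ids {6, 13, 19, 30, 35} → ROUND(AVG(age_days), 2)=29.6, MIN(age_days)=8, COUNT(*)=5
  urgent: ids {10, 16} → ROUND(AVG(age_days), 2)=13, MIN(age_days)=5, COUNT(*)=2

high | 29 | 18 | 2 ; low | 22.67 | 9 | 3 ; med | 29.6 | 8 | 5 ; urgent | 13 | 5 | 2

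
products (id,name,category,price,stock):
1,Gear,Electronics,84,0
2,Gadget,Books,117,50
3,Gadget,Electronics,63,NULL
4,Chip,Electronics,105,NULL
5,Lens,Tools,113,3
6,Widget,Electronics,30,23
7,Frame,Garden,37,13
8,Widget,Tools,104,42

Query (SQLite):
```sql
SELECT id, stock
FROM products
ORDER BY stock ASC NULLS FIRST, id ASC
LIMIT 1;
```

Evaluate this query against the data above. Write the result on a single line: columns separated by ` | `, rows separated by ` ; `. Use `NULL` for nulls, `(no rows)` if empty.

Sort by stock asc, tiebreak id asc: (NULL, id=3), (NULL, id=4), (0, id=1), (3, id=5) …. Take first 1.
NULLS FIRST: NULL stock rows go before all non-NULL rows (among themselves ordered by id asc).

3 | NULL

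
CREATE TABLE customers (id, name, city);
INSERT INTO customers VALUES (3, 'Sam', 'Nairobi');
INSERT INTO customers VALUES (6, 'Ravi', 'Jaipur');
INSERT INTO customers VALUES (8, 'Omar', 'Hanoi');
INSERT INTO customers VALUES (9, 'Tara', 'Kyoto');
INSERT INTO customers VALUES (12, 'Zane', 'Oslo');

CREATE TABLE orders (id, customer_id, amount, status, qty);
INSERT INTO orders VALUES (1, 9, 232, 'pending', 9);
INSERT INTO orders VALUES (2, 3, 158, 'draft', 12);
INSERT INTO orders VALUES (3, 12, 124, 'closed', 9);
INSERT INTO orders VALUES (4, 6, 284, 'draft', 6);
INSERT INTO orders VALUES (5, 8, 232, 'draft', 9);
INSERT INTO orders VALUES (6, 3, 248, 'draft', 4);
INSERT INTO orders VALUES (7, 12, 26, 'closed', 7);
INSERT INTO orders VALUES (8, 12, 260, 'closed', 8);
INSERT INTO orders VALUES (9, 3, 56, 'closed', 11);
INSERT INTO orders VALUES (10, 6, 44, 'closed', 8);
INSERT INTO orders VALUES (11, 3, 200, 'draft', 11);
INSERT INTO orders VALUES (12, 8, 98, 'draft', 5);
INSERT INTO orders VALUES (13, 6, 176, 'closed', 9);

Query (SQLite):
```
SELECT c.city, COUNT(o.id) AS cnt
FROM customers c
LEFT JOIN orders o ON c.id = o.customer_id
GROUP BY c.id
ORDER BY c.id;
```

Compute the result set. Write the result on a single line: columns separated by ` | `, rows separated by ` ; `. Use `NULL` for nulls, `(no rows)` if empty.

Nairobi | 4 ; Jaipur | 3 ; Hanoi | 2 ; Kyoto | 1 ; Oslo | 3

LEFT JOIN keeps every customers row; unmatched ones get NULL for orders columns.
Group by customers.id and compute COUNT(o.id). COUNT(col) of an all-NULL group is 0.
  3: ids {2, 6, 9, 11} → COUNT(o.id)=4
  6: ids {4, 10, 13} → COUNT(o.id)=3
  8: ids {5, 12} → COUNT(o.id)=2
  9: ids {1} → COUNT(o.id)=1
  12: ids {3, 7, 8} → COUNT(o.id)=3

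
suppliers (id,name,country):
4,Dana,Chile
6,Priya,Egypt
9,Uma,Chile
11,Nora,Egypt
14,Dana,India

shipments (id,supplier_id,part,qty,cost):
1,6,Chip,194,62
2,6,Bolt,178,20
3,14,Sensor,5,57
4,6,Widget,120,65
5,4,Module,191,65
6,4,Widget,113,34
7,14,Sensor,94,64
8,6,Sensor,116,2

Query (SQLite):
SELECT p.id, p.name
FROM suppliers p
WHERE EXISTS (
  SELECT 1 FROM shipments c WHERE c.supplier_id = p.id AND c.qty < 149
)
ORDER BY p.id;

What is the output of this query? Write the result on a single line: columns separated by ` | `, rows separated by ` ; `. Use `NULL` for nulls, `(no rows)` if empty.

4 | Dana ; 6 | Priya ; 14 | Dana

For each suppliers row, check whether any shipments with matching supplier_id has qty < 149.
Keep rows where that is true.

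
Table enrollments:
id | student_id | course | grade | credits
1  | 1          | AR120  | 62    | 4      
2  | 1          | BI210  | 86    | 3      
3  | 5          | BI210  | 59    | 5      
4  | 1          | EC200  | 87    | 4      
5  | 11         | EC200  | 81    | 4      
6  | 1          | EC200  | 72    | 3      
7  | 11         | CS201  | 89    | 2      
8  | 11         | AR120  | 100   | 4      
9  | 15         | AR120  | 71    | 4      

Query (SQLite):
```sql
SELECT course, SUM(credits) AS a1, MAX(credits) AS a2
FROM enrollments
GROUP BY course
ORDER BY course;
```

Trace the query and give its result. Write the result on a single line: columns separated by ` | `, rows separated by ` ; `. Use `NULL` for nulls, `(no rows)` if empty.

AR120 | 12 | 4 ; BI210 | 8 | 5 ; CS201 | 2 | 2 ; EC200 | 11 | 4

Group enrollments by course.
Per group compute: SUM(credits), MAX(credits).
  AR120: ids {1, 8, 9} → SUM(credits)=12, MAX(credits)=4
  BI210: ids {2, 3} → SUM(credits)=8, MAX(credits)=5
  CS201: ids {7} → SUM(credits)=2, MAX(credits)=2
  EC200: ids {4, 5, 6} → SUM(credits)=11, MAX(credits)=4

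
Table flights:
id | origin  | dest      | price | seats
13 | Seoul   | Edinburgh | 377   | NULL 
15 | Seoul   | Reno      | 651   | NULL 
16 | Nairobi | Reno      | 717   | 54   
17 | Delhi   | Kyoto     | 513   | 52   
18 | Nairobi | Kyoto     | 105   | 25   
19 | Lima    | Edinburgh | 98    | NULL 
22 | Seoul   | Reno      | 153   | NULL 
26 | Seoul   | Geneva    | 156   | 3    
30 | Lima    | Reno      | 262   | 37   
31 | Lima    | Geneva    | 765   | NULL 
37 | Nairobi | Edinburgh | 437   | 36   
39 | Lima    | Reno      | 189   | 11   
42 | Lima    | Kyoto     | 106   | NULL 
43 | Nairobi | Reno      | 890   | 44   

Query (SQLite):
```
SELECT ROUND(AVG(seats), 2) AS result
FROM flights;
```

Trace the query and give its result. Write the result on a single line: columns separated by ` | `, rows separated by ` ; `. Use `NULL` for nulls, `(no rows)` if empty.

32.75

All seats values: [NULL, NULL, 54, 52, 25, NULL, NULL, 3, 37, NULL, 36, 11, NULL, 44].
AVG = 262 / 8 (rounded to 2 dp).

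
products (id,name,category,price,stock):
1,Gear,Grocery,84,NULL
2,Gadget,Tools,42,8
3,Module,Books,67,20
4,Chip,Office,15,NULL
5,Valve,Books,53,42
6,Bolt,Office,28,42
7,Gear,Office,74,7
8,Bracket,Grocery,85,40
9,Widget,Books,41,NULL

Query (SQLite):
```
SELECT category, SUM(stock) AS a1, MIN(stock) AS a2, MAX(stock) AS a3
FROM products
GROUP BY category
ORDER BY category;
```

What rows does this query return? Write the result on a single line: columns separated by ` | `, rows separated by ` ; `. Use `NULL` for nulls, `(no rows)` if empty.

Group products by category.
Per group compute: SUM(stock), MIN(stock), MAX(stock).
  Books: ids {3, 5, 9} → SUM(stock)=62, MIN(stock)=20, MAX(stock)=42
  Grocery: ids {1, 8} → SUM(stock)=40, MIN(stock)=40, MAX(stock)=40
  Office: ids {4, 6, 7} → SUM(stock)=49, MIN(stock)=7, MAX(stock)=42
  Tools: ids {2} → SUM(stock)=8, MIN(stock)=8, MAX(stock)=8

Books | 62 | 20 | 42 ; Grocery | 40 | 40 | 40 ; Office | 49 | 7 | 42 ; Tools | 8 | 8 | 8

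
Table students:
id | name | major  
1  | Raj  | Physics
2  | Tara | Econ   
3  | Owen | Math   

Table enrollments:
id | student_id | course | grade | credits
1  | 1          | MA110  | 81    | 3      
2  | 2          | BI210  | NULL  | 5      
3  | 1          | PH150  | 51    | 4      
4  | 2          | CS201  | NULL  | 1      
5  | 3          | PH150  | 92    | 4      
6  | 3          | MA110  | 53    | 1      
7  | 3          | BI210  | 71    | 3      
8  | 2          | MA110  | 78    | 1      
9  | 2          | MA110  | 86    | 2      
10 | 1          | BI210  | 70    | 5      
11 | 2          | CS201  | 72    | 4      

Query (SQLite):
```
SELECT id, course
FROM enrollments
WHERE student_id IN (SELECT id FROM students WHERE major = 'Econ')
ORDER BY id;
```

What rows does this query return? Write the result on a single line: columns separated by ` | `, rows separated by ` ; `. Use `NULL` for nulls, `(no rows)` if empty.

2 | BI210 ; 4 | CS201 ; 8 | MA110 ; 9 | MA110 ; 11 | CS201

Inner query: students.id where major = 'Econ'.
Outer: keep enrollments rows whose student_id is in that set.
Inner query → {2}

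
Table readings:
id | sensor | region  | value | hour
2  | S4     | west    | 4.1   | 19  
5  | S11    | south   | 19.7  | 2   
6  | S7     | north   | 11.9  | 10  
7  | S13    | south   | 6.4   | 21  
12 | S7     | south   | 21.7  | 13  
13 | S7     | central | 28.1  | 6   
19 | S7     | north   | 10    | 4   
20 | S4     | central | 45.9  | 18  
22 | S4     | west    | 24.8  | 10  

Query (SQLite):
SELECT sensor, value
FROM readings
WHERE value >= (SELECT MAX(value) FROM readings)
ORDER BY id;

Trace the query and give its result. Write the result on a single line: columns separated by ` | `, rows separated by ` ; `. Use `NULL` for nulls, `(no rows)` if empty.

S4 | 45.9

Scalar subquery: MAX(value) over all readings rows = 45.9.
Keep rows where value >= that value.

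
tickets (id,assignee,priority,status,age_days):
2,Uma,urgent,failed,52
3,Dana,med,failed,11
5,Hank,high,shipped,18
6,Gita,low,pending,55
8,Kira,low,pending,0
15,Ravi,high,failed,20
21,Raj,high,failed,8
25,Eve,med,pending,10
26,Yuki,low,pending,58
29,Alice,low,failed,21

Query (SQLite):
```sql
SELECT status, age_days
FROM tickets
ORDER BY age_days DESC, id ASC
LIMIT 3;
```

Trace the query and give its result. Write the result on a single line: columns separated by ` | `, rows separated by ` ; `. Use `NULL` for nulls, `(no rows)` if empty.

Sort by age_days desc, tiebreak id asc: (58, id=26), (55, id=6), (52, id=2), (21, id=29), (20, id=15), (18, id=5) …. Take first 3.

pending | 58 ; pending | 55 ; failed | 52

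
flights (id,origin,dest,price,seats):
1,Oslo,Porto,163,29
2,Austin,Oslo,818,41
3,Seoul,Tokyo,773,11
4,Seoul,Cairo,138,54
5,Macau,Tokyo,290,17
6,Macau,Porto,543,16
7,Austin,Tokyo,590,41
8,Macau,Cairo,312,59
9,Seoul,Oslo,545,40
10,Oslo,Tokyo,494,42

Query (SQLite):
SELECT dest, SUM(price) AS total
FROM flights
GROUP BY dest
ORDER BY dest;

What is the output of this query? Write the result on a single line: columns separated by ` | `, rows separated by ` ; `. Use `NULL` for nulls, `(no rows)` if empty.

Cairo | 450 ; Oslo | 1363 ; Porto | 706 ; Tokyo | 2147

Partition flights by dest; compute SUM(price) within each group.
  Cairo: ids {4, 8} → SUM(price)=450
  Oslo: ids {2, 9} → SUM(price)=1363
  Porto: ids {1, 6} → SUM(price)=706
  Tokyo: ids {3, 5, 7, 10} → SUM(price)=2147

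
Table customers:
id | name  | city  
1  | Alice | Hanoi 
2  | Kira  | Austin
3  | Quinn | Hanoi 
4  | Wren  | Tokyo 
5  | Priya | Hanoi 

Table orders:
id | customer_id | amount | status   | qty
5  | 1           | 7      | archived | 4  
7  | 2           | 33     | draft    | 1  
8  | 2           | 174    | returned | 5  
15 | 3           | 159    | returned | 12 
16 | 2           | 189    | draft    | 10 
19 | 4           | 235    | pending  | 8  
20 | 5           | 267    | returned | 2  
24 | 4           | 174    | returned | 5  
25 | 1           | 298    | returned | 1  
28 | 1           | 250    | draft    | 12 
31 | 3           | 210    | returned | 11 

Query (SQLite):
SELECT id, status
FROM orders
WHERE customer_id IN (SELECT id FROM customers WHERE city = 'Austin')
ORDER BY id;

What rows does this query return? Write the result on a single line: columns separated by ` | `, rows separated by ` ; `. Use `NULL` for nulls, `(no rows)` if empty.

7 | draft ; 8 | returned ; 16 | draft

Inner query: customers.id where city = 'Austin'.
Outer: keep orders rows whose customer_id is in that set.
Inner query → {2}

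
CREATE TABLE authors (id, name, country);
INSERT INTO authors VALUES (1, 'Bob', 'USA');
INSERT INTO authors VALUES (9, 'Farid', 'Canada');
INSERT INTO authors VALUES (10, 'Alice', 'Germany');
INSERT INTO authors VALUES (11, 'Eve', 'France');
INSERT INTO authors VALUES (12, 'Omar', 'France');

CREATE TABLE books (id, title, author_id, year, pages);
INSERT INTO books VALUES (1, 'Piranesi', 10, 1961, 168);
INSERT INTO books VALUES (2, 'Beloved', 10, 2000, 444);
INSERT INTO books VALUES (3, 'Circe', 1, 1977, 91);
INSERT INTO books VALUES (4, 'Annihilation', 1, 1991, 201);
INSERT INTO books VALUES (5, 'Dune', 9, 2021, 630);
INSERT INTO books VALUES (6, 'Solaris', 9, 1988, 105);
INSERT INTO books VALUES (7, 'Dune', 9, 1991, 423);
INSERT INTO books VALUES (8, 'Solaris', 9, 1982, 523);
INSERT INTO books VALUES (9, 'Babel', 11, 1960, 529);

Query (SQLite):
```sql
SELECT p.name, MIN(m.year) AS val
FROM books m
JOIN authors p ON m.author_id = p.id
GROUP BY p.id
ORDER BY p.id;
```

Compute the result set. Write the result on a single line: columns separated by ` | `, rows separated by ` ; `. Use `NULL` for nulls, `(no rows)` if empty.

Bob | 1977 ; Farid | 1982 ; Alice | 1961 ; Eve | 1960

Join each books row to its authors via author_id.
Group joined rows by authors.id; compute MIN(m.year) per group.
  1: ids {3, 4} → MIN(m.year)=1977
  9: ids {5, 6, 7, 8} → MIN(m.year)=1982
  10: ids {1, 2} → MIN(m.year)=1961
  11: ids {9} → MIN(m.year)=1960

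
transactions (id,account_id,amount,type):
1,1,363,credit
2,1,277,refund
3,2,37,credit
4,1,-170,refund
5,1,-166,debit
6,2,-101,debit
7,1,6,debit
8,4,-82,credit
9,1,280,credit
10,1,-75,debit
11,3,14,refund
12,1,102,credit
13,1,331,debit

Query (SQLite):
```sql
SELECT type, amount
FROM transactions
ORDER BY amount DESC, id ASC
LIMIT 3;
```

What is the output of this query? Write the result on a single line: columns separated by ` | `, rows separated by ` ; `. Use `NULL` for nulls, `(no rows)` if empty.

credit | 363 ; debit | 331 ; credit | 280

Sort by amount desc, tiebreak id asc: (363, id=1), (331, id=13), (280, id=9), (277, id=2), (102, id=12), (37, id=3) …. Take first 3.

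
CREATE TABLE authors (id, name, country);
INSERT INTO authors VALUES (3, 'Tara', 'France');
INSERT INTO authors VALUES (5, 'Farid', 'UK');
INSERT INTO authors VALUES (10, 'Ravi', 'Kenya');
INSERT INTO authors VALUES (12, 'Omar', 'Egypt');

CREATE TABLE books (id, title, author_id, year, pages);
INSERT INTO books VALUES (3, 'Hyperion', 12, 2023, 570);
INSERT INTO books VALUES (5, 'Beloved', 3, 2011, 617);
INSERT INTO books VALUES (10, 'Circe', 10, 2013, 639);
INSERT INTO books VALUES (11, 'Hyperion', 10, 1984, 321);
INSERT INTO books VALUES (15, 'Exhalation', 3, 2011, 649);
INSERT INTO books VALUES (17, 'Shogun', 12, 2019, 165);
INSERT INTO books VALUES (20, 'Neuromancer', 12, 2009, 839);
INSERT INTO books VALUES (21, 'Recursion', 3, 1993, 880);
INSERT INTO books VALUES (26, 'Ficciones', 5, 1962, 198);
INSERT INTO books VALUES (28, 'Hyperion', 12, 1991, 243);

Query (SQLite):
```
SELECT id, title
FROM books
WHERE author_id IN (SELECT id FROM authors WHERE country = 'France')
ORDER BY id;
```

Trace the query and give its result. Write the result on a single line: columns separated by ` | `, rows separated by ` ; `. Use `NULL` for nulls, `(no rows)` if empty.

5 | Beloved ; 15 | Exhalation ; 21 | Recursion

Inner query: authors.id where country = 'France'.
Outer: keep books rows whose author_id is in that set.
Inner query → {3}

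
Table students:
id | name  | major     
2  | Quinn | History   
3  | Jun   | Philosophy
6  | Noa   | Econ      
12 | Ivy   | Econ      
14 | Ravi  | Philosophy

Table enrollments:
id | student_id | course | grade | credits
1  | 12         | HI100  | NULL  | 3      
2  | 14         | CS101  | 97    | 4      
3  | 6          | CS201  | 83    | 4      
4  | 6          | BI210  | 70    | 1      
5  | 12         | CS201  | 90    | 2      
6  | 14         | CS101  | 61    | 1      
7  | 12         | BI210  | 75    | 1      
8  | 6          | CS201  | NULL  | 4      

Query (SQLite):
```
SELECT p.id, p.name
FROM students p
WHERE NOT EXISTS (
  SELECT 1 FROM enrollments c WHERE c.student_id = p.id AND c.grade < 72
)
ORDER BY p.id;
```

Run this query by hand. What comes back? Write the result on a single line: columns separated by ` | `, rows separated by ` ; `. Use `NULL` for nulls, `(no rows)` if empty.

2 | Quinn ; 3 | Jun ; 12 | Ivy

For each students row, check whether any enrollments with matching student_id has grade < 72.
Keep rows where that is false.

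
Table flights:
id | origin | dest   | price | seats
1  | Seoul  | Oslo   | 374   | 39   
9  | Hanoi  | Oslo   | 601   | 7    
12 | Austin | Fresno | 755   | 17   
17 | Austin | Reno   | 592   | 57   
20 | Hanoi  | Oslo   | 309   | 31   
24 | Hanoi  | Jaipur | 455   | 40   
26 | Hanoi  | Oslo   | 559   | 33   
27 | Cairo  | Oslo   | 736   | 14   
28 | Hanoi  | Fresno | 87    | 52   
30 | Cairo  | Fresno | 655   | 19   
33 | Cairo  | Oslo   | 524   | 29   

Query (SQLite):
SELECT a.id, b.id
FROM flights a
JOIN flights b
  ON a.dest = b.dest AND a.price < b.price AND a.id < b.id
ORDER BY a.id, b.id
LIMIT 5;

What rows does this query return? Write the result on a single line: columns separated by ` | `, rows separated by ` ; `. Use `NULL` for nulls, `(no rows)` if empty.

1 | 9 ; 1 | 26 ; 1 | 27 ; 1 | 33 ; 9 | 27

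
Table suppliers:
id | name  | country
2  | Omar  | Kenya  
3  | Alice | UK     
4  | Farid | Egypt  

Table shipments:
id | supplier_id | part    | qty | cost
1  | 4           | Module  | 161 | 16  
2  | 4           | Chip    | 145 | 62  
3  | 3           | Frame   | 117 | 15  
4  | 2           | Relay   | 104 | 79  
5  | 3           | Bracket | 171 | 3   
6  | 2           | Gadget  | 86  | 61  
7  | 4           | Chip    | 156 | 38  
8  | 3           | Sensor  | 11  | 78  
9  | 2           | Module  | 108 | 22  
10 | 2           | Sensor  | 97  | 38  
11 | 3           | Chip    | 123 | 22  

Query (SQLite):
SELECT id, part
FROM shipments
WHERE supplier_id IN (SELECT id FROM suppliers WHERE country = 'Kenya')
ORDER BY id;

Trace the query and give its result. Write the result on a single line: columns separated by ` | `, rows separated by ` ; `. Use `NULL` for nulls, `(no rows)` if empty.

Inner query: suppliers.id where country = 'Kenya'.
Outer: keep shipments rows whose supplier_id is in that set.
Inner query → {2}

4 | Relay ; 6 | Gadget ; 9 | Module ; 10 | Sensor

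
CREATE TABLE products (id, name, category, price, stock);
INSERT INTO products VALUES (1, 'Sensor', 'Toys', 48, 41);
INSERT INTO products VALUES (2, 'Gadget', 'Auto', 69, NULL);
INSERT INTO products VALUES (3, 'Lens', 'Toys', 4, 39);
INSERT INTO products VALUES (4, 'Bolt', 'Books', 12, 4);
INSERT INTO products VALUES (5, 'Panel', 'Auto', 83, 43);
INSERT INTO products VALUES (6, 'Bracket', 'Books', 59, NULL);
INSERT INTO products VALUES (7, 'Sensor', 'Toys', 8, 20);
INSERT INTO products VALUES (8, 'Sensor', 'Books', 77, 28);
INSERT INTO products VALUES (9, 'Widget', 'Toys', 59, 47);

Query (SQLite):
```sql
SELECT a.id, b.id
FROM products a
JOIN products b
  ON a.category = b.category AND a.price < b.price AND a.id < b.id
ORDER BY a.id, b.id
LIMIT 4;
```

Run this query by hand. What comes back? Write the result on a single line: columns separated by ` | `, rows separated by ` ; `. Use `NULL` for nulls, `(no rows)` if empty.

Pairs (a,b) with same category, a.price < b.price, a.id < b.id.
category groups: Auto:{2,5} Books:{4,6,8} Toys:{1,3,7,9}
Ordered by (a.id, b.id); first 4.

1 | 9 ; 2 | 5 ; 3 | 7 ; 3 | 9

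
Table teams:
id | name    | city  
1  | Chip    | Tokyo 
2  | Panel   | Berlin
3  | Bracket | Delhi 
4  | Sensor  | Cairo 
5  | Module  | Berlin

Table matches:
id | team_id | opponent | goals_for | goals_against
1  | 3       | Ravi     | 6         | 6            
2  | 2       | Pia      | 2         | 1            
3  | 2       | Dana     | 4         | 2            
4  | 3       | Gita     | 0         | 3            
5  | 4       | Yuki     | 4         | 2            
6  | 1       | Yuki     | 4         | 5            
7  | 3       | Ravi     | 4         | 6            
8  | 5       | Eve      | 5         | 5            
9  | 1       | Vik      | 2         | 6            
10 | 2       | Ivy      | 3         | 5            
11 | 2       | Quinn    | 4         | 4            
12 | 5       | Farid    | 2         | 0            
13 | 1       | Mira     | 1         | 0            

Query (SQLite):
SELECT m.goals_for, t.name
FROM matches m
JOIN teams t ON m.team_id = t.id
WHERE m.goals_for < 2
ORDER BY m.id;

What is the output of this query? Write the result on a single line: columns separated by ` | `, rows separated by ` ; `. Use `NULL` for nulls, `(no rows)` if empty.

0 | Bracket ; 1 | Chip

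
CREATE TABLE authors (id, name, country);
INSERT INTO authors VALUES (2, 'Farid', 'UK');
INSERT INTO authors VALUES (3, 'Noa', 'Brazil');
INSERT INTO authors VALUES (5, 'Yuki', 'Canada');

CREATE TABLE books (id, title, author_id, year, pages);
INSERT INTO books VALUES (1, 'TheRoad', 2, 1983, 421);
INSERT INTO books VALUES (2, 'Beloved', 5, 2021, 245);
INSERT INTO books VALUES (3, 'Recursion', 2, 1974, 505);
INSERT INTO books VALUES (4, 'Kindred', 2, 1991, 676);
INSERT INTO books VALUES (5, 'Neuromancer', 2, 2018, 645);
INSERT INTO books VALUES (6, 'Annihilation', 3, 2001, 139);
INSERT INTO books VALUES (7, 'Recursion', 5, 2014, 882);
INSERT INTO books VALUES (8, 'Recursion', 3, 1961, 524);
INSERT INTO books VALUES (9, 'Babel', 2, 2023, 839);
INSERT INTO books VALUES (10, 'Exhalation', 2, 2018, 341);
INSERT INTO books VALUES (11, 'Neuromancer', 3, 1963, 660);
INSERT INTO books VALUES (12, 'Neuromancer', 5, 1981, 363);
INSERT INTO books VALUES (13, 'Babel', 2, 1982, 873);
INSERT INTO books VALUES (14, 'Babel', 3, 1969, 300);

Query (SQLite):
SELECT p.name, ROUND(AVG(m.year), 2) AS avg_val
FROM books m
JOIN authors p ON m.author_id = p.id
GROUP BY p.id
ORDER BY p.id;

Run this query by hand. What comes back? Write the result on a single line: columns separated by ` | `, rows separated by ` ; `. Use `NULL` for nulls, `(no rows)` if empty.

Join each books row to its authors via author_id.
Group joined rows by authors.id; compute ROUND(AVG(m.year), 2) per group.
  2: ids {1, 3, 4, 5, 9, 10, 13} → ROUND(AVG(m.year), 2)=1998.43
  3: ids {6, 8, 11, 14} → ROUND(AVG(m.year), 2)=1973.5
  5: ids {2, 7, 12} → ROUND(AVG(m.year), 2)=2005.33

Farid | 1998.43 ; Noa | 1973.5 ; Yuki | 2005.33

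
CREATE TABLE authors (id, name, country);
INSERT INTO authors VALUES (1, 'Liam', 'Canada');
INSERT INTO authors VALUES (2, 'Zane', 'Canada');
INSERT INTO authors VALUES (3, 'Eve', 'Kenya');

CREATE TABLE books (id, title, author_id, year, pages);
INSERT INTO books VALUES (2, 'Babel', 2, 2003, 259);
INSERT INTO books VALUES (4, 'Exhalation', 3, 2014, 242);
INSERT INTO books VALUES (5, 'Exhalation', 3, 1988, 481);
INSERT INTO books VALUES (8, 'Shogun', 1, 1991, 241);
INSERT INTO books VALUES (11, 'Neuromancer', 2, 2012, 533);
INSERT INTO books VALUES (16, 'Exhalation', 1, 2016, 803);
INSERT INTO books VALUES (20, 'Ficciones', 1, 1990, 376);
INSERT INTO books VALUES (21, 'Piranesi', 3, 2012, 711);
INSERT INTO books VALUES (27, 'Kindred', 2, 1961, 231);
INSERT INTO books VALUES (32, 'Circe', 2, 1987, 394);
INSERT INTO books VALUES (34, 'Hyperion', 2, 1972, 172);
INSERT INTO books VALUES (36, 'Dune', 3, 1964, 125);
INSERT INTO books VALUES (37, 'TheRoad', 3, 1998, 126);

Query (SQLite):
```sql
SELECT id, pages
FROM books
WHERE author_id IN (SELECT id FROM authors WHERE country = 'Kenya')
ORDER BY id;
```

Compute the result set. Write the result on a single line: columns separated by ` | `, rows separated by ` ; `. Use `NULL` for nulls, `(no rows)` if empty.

Inner query: authors.id where country = 'Kenya'.
Outer: keep books rows whose author_id is in that set.
Inner query → {3}

4 | 242 ; 5 | 481 ; 21 | 711 ; 36 | 125 ; 37 | 126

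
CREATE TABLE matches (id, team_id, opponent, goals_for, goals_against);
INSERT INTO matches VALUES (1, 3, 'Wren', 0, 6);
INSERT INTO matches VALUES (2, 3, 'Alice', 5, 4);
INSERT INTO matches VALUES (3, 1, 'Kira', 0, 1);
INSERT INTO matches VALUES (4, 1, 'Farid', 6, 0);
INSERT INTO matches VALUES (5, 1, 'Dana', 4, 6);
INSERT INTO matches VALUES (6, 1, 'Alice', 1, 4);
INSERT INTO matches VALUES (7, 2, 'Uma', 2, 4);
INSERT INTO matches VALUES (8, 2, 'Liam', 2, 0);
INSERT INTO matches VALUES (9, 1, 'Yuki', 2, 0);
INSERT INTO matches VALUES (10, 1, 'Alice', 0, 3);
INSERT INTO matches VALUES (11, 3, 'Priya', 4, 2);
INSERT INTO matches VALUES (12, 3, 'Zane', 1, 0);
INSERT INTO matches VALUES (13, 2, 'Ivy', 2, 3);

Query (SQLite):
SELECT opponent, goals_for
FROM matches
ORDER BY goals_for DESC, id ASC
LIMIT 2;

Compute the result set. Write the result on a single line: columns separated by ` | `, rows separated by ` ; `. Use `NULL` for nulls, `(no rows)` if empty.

Farid | 6 ; Alice | 5

Sort by goals_for desc, tiebreak id asc: (6, id=4), (5, id=2), (4, id=5), (4, id=11), (2, id=7) …. Take first 2.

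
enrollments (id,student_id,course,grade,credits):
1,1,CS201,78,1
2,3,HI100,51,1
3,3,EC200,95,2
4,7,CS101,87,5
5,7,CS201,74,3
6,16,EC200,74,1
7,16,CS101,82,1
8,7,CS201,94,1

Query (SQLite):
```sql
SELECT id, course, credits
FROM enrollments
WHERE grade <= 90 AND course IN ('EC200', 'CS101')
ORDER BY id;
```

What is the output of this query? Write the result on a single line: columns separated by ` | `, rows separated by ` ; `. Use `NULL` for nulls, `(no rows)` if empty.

4 | CS101 | 5 ; 6 | EC200 | 1 ; 7 | CS101 | 1

grade <= 90: ids {1, 2, 4, 5, 6, 7}
course IN ('EC200', 'CS101'): ids {3, 4, 6, 7}
Combine with AND.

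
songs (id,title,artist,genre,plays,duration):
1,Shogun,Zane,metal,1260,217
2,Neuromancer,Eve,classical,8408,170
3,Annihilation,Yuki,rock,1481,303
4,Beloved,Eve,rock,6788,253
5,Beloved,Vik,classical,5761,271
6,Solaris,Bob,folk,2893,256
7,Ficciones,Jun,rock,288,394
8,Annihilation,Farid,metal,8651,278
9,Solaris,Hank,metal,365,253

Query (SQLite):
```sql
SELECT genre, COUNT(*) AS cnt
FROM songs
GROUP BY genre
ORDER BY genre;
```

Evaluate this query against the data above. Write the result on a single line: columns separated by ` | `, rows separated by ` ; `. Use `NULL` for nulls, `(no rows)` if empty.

Partition songs by genre; compute COUNT(*) within each group.
  classical: ids {2, 5} → COUNT(*)=2
  folk: ids {6} → COUNT(*)=1
  metal: ids {1, 8, 9} → COUNT(*)=3
  rock: ids {3, 4, 7} → COUNT(*)=3

classical | 2 ; folk | 1 ; metal | 3 ; rock | 3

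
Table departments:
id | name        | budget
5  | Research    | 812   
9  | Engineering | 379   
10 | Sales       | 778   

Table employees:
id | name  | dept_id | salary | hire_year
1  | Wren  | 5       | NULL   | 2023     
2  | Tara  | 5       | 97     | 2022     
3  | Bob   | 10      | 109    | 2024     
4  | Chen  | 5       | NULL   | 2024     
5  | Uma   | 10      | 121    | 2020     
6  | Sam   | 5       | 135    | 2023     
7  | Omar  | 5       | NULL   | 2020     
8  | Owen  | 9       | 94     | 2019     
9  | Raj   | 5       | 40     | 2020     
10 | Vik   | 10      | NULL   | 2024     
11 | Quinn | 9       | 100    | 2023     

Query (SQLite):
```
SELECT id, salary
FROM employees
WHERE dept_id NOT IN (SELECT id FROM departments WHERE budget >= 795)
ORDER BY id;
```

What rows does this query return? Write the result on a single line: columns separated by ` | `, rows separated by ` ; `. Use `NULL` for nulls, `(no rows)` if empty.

3 | 109 ; 5 | 121 ; 8 | 94 ; 10 | NULL ; 11 | 100

Inner query: departments.id where budget >= 795.
Outer: keep employees rows whose dept_id is not in that set.
Inner query → {5}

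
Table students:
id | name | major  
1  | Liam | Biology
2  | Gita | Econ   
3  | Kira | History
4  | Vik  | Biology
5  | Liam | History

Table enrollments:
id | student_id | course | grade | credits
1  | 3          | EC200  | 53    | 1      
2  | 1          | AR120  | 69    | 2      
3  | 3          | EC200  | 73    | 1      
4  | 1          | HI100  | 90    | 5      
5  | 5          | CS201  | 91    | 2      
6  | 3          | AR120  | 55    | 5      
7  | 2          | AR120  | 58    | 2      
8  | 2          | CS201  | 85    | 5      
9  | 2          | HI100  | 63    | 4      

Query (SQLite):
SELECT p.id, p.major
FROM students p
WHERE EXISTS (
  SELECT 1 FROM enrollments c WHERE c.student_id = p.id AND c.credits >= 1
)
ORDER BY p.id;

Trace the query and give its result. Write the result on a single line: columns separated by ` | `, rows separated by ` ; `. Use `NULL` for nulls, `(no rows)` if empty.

For each students row, check whether any enrollments with matching student_id has credits >= 1.
Keep rows where that is true.

1 | Biology ; 2 | Econ ; 3 | History ; 5 | History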